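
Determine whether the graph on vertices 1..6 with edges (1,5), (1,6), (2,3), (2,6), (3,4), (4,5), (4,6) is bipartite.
Yes. Partition: {1, 2, 4}, {3, 5, 6}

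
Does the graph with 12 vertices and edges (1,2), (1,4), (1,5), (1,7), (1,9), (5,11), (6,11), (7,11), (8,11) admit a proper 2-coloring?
Yes. Partition: {1, 3, 10, 11, 12}, {2, 4, 5, 6, 7, 8, 9}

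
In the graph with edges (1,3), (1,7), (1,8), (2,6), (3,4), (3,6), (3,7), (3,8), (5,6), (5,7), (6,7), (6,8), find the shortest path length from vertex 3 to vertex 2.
2 (path: 3 -> 6 -> 2, 2 edges)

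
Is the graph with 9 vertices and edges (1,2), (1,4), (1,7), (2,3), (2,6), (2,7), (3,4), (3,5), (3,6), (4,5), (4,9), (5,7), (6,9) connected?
No, it has 2 components: {1, 2, 3, 4, 5, 6, 7, 9}, {8}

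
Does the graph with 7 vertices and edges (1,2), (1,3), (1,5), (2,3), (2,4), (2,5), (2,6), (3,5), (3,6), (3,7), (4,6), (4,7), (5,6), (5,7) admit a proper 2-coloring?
No (odd cycle of length 3: 5 -> 1 -> 2 -> 5)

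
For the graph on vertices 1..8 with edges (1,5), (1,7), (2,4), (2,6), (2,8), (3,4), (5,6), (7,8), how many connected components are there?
1 (components: {1, 2, 3, 4, 5, 6, 7, 8})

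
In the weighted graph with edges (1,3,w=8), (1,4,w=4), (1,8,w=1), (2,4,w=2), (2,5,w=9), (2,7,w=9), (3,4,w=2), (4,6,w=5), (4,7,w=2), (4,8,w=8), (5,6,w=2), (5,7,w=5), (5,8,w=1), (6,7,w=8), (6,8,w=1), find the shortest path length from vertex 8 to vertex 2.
7 (path: 8 -> 1 -> 4 -> 2; weights 1 + 4 + 2 = 7)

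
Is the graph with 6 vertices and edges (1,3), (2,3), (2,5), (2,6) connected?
No, it has 2 components: {1, 2, 3, 5, 6}, {4}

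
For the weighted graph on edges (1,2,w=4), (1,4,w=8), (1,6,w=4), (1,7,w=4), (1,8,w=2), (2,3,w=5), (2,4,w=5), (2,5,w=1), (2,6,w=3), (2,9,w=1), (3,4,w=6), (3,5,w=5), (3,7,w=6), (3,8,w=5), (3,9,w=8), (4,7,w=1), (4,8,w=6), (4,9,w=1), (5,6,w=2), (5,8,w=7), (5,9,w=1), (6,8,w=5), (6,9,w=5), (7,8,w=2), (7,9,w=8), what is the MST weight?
15 (MST edges: (1,8,w=2), (2,3,w=5), (2,5,w=1), (2,9,w=1), (4,7,w=1), (4,9,w=1), (5,6,w=2), (7,8,w=2); sum of weights 2 + 5 + 1 + 1 + 1 + 1 + 2 + 2 = 15)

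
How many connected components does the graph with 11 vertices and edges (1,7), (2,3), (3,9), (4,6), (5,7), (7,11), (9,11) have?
4 (components: {1, 2, 3, 5, 7, 9, 11}, {4, 6}, {8}, {10})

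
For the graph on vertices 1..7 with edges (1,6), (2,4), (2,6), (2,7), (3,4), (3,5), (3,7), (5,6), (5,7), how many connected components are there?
1 (components: {1, 2, 3, 4, 5, 6, 7})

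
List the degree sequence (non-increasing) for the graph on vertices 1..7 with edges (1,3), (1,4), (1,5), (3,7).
[3, 2, 1, 1, 1, 0, 0] (degrees: deg(1)=3, deg(2)=0, deg(3)=2, deg(4)=1, deg(5)=1, deg(6)=0, deg(7)=1)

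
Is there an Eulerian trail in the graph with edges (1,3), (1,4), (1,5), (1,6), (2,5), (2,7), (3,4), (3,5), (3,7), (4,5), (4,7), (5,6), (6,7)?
Yes (the graph is connected and exactly 2 vertices have odd degree: {5, 6}; any Eulerian path must start and end at those)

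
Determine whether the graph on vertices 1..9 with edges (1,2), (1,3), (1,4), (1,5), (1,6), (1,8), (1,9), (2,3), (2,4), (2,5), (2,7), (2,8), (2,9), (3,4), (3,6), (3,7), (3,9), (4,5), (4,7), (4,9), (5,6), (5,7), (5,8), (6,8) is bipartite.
No (odd cycle of length 3: 8 -> 1 -> 6 -> 8)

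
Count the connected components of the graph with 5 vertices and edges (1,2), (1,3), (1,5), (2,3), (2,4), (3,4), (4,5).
1 (components: {1, 2, 3, 4, 5})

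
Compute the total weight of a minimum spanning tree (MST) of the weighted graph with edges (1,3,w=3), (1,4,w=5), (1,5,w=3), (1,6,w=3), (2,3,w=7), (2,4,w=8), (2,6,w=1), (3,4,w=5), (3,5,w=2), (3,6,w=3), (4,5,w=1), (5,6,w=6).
10 (MST edges: (1,3,w=3), (1,6,w=3), (2,6,w=1), (3,5,w=2), (4,5,w=1); sum of weights 3 + 3 + 1 + 2 + 1 = 10)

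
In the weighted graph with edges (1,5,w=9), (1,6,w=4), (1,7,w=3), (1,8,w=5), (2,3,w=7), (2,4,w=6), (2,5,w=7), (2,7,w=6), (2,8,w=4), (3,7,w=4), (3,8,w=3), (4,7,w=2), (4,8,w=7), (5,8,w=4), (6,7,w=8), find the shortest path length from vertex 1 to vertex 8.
5 (path: 1 -> 8; weights 5 = 5)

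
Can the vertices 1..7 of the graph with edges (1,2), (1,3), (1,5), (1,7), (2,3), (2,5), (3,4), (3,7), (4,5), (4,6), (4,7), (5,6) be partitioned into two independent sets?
No (odd cycle of length 3: 2 -> 1 -> 3 -> 2)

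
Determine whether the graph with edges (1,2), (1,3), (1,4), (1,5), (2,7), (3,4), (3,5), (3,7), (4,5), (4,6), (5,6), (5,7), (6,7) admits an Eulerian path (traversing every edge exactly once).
Yes (the graph is connected and exactly 2 vertices have odd degree: {5, 6}; any Eulerian path must start and end at those)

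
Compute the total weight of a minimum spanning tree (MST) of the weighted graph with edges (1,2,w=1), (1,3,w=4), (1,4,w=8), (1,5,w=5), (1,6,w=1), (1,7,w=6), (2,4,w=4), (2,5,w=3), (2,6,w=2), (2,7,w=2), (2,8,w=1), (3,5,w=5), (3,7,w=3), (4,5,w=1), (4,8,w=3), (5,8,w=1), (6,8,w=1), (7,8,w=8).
10 (MST edges: (1,2,w=1), (1,6,w=1), (2,7,w=2), (2,8,w=1), (3,7,w=3), (4,5,w=1), (5,8,w=1); sum of weights 1 + 1 + 2 + 1 + 3 + 1 + 1 = 10)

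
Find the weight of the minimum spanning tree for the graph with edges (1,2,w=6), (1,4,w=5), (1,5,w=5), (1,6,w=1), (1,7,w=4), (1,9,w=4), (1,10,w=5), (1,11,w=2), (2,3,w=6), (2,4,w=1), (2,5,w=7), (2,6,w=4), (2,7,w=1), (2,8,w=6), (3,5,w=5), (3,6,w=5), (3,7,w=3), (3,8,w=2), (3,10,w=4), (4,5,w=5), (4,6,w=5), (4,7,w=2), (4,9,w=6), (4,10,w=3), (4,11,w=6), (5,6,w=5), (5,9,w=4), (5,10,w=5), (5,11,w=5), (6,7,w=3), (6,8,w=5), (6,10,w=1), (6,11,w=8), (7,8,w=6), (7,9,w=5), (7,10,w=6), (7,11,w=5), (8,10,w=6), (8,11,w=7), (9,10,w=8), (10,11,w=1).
21 (MST edges: (1,6,w=1), (1,9,w=4), (2,4,w=1), (2,7,w=1), (3,7,w=3), (3,8,w=2), (4,10,w=3), (5,9,w=4), (6,10,w=1), (10,11,w=1); sum of weights 1 + 4 + 1 + 1 + 3 + 2 + 3 + 4 + 1 + 1 = 21)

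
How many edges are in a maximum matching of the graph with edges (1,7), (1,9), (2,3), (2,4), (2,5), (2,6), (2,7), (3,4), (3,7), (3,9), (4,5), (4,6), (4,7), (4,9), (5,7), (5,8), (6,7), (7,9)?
4 (matching: (2,3), (4,6), (5,8), (7,9); upper bound floor(n/2) = floor(9/2) = 4)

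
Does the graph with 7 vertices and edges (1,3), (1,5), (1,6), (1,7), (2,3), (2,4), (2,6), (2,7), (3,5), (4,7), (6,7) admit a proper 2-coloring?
No (odd cycle of length 3: 5 -> 1 -> 3 -> 5)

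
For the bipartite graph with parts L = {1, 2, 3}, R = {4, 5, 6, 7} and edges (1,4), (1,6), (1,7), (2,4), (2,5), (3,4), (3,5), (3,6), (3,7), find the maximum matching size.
3 (matching: (1,7), (2,5), (3,6); upper bound min(|L|,|R|) = min(3,4) = 3)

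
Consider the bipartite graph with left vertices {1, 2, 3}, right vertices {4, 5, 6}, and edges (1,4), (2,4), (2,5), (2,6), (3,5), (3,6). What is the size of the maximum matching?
3 (matching: (1,4), (2,6), (3,5); upper bound min(|L|,|R|) = min(3,3) = 3)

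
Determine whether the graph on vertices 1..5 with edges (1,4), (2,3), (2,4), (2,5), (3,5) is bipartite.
No (odd cycle of length 3: 3 -> 2 -> 5 -> 3)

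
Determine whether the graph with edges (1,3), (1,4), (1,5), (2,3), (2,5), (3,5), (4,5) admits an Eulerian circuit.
No (2 vertices have odd degree: {1, 3}; Eulerian circuit requires 0)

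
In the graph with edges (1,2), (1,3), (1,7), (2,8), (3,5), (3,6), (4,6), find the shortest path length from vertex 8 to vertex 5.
4 (path: 8 -> 2 -> 1 -> 3 -> 5, 4 edges)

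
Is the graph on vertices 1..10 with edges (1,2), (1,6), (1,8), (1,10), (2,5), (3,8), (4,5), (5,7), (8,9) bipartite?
Yes. Partition: {1, 3, 5, 9}, {2, 4, 6, 7, 8, 10}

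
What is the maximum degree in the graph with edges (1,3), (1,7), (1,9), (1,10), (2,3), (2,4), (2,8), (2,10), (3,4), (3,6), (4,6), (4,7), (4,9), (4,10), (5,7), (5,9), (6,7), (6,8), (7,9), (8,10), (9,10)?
6 (attained at vertex 4)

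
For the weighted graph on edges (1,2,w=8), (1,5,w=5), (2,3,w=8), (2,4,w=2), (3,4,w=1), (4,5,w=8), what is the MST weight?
16 (MST edges: (1,2,w=8), (1,5,w=5), (2,4,w=2), (3,4,w=1); sum of weights 8 + 5 + 2 + 1 = 16)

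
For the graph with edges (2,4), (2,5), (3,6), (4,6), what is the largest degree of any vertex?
2 (attained at vertices 2, 4, 6)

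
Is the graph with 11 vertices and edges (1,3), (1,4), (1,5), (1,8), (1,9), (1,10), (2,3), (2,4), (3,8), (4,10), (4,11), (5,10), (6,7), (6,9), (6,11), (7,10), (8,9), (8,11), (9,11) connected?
Yes (BFS from 1 visits [1, 3, 4, 5, 8, 9, 10, 2, 11, 6, 7] — all 11 vertices reached)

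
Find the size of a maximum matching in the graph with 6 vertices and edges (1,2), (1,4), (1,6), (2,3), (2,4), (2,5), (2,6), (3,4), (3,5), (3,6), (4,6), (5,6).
3 (matching: (1,4), (2,5), (3,6); upper bound floor(n/2) = floor(6/2) = 3)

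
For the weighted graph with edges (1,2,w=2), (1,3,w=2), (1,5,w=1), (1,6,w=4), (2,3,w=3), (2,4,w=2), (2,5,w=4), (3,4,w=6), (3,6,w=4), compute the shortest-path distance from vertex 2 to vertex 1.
2 (path: 2 -> 1; weights 2 = 2)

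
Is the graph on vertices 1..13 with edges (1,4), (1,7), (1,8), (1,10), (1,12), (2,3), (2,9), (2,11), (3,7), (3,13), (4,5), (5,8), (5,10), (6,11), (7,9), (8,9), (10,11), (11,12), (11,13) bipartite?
Yes. Partition: {1, 3, 5, 9, 11}, {2, 4, 6, 7, 8, 10, 12, 13}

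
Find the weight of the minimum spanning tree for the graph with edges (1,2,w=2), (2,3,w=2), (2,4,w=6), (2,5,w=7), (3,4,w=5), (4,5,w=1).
10 (MST edges: (1,2,w=2), (2,3,w=2), (3,4,w=5), (4,5,w=1); sum of weights 2 + 2 + 5 + 1 = 10)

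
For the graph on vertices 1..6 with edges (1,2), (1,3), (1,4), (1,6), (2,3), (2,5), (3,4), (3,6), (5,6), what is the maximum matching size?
3 (matching: (1,6), (2,5), (3,4); upper bound floor(n/2) = floor(6/2) = 3)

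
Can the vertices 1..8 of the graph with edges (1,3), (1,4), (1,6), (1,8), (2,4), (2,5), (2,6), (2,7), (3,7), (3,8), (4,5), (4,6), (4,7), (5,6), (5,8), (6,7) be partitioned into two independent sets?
No (odd cycle of length 3: 4 -> 1 -> 6 -> 4)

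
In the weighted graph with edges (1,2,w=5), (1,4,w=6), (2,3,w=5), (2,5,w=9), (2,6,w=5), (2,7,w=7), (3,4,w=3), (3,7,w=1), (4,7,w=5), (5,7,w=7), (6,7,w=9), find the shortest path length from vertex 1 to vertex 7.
10 (path: 1 -> 4 -> 3 -> 7; weights 6 + 3 + 1 = 10)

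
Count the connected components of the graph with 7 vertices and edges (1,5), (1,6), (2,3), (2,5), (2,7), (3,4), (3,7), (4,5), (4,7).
1 (components: {1, 2, 3, 4, 5, 6, 7})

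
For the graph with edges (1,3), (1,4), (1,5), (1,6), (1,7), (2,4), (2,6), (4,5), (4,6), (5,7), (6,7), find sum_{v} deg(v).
22 (handshake: sum of degrees = 2|E| = 2 x 11 = 22)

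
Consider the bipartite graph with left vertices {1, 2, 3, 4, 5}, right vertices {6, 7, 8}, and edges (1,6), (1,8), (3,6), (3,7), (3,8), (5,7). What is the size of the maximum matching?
3 (matching: (1,8), (3,6), (5,7); upper bound min(|L|,|R|) = min(5,3) = 3)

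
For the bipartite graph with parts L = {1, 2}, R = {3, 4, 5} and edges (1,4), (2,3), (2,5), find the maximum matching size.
2 (matching: (1,4), (2,5); upper bound min(|L|,|R|) = min(2,3) = 2)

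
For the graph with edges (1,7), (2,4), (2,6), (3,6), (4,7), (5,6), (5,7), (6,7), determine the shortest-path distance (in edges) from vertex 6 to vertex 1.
2 (path: 6 -> 7 -> 1, 2 edges)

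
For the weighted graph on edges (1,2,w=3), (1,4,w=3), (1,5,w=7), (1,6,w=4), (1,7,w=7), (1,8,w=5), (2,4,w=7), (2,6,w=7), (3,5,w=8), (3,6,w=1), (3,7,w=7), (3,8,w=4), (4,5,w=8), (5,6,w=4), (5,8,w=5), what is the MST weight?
26 (MST edges: (1,2,w=3), (1,4,w=3), (1,6,w=4), (1,7,w=7), (3,6,w=1), (3,8,w=4), (5,6,w=4); sum of weights 3 + 3 + 4 + 7 + 1 + 4 + 4 = 26)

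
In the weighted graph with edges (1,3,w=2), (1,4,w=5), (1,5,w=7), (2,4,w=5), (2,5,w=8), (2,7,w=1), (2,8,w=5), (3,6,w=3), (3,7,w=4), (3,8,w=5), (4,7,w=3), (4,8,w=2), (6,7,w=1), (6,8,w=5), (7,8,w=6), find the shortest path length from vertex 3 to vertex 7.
4 (path: 3 -> 7; weights 4 = 4)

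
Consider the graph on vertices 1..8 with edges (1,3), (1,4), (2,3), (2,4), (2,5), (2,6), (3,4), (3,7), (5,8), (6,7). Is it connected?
Yes (BFS from 1 visits [1, 3, 4, 2, 7, 5, 6, 8] — all 8 vertices reached)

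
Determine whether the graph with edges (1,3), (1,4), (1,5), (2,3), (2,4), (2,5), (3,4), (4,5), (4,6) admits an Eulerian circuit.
No (6 vertices have odd degree: {1, 2, 3, 4, 5, 6}; Eulerian circuit requires 0)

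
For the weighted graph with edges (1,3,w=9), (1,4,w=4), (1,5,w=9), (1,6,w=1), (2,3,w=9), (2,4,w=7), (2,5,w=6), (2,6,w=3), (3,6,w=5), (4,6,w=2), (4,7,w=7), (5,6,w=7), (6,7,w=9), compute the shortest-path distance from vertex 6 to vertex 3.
5 (path: 6 -> 3; weights 5 = 5)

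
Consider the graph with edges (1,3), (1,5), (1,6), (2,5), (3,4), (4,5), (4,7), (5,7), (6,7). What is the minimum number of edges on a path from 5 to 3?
2 (path: 5 -> 1 -> 3, 2 edges)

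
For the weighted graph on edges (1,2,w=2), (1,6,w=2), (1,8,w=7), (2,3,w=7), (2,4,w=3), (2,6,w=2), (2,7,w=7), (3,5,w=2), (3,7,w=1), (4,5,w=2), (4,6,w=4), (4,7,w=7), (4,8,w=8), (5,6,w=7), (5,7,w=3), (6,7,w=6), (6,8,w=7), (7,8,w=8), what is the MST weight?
19 (MST edges: (1,2,w=2), (1,6,w=2), (1,8,w=7), (2,4,w=3), (3,5,w=2), (3,7,w=1), (4,5,w=2); sum of weights 2 + 2 + 7 + 3 + 2 + 1 + 2 = 19)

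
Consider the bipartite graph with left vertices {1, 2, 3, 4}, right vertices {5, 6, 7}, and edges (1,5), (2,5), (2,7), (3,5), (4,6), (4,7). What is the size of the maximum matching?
3 (matching: (1,5), (2,7), (4,6); upper bound min(|L|,|R|) = min(4,3) = 3)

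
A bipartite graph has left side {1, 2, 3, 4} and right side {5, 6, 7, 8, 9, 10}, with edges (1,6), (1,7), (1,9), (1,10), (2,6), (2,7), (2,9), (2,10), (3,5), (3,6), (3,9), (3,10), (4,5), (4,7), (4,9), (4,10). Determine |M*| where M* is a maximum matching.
4 (matching: (1,10), (2,9), (3,6), (4,7); upper bound min(|L|,|R|) = min(4,6) = 4)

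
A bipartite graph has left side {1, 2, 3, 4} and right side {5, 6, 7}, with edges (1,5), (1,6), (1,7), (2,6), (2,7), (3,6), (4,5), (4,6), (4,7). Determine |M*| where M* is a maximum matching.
3 (matching: (1,7), (2,6), (4,5); upper bound min(|L|,|R|) = min(4,3) = 3)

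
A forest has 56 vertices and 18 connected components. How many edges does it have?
38 (Each of the 18 component trees on V_i vertices has V_i - 1 edges; summing gives V - C = 56 - 18 = 38)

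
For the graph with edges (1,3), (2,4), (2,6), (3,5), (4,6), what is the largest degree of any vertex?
2 (attained at vertices 2, 3, 4, 6)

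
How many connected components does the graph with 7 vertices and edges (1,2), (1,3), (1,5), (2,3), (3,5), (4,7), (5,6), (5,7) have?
1 (components: {1, 2, 3, 4, 5, 6, 7})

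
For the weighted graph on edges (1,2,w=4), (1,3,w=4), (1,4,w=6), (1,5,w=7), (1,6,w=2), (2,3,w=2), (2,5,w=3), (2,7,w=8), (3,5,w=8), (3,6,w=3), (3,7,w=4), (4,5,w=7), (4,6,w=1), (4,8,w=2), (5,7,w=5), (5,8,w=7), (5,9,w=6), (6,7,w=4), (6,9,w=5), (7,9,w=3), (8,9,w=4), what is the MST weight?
20 (MST edges: (1,6,w=2), (2,3,w=2), (2,5,w=3), (3,6,w=3), (3,7,w=4), (4,6,w=1), (4,8,w=2), (7,9,w=3); sum of weights 2 + 2 + 3 + 3 + 4 + 1 + 2 + 3 = 20)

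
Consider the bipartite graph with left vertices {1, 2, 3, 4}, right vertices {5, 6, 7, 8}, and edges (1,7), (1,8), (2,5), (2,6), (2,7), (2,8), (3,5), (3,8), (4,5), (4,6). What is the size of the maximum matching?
4 (matching: (1,8), (2,7), (3,5), (4,6); upper bound min(|L|,|R|) = min(4,4) = 4)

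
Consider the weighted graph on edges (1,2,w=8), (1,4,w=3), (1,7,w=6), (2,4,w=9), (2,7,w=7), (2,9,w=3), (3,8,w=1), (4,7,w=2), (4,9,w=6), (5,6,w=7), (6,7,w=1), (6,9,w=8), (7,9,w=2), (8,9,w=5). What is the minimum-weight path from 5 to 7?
8 (path: 5 -> 6 -> 7; weights 7 + 1 = 8)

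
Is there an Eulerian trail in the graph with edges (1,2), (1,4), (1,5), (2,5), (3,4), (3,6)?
Yes (the graph is connected and exactly 2 vertices have odd degree: {1, 6}; any Eulerian path must start and end at those)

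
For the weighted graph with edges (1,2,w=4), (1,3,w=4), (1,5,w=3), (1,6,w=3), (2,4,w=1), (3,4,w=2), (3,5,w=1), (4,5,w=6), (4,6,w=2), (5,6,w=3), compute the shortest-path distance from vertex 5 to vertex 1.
3 (path: 5 -> 1; weights 3 = 3)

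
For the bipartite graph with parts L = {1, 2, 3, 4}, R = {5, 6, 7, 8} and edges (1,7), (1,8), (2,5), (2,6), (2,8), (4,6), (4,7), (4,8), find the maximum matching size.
3 (matching: (1,8), (2,6), (4,7); upper bound min(|L|,|R|) = min(4,4) = 4)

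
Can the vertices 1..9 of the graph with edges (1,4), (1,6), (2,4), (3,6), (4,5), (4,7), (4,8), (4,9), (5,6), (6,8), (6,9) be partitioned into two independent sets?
Yes. Partition: {1, 2, 3, 5, 7, 8, 9}, {4, 6}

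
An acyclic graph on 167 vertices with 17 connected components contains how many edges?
150 (Each of the 17 component trees on V_i vertices has V_i - 1 edges; summing gives V - C = 167 - 17 = 150)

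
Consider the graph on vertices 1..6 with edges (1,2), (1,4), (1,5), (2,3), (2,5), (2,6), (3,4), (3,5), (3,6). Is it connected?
Yes (BFS from 1 visits [1, 2, 4, 5, 3, 6] — all 6 vertices reached)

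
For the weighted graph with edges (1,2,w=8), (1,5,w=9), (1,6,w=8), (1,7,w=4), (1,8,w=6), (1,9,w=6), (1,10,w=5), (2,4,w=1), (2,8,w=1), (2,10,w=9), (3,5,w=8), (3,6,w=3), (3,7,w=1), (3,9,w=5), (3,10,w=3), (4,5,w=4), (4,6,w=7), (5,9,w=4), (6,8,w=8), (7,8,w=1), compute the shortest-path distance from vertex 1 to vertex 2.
6 (path: 1 -> 7 -> 8 -> 2; weights 4 + 1 + 1 = 6)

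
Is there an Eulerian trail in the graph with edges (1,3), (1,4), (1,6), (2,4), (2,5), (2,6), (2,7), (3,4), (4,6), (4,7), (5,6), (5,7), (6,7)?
No (4 vertices have odd degree: {1, 4, 5, 6}; Eulerian path requires 0 or 2)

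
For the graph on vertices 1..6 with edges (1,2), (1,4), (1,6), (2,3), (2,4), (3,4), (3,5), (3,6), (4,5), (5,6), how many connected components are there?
1 (components: {1, 2, 3, 4, 5, 6})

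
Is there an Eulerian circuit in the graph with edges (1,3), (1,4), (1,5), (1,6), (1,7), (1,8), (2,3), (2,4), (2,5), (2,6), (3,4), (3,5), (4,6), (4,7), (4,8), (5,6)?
Yes (the graph is connected and all 8 vertices have even degree)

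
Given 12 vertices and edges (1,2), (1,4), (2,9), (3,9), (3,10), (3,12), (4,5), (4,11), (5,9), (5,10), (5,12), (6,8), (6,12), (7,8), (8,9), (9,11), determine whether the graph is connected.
Yes (BFS from 1 visits [1, 2, 4, 9, 5, 11, 3, 8, 10, 12, 6, 7] — all 12 vertices reached)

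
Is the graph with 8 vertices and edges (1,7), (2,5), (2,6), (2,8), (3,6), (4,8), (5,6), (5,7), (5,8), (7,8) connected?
Yes (BFS from 1 visits [1, 7, 5, 8, 2, 6, 4, 3] — all 8 vertices reached)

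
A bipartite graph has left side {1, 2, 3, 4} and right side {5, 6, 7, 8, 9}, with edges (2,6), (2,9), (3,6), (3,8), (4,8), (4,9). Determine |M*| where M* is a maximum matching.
3 (matching: (2,9), (3,6), (4,8); upper bound min(|L|,|R|) = min(4,5) = 4)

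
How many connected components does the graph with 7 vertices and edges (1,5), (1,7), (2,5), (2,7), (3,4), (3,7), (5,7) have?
2 (components: {1, 2, 3, 4, 5, 7}, {6})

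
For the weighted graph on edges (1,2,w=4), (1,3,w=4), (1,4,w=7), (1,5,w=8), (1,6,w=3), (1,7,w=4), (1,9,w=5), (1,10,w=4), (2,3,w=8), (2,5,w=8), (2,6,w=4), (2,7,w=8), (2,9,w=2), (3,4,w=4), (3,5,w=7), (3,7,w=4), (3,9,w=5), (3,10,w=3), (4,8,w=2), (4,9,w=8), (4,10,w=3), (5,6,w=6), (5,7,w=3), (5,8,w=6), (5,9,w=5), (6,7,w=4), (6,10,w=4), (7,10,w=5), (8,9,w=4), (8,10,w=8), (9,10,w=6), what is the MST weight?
28 (MST edges: (1,2,w=4), (1,3,w=4), (1,6,w=3), (1,7,w=4), (2,9,w=2), (3,10,w=3), (4,8,w=2), (4,10,w=3), (5,7,w=3); sum of weights 4 + 4 + 3 + 4 + 2 + 3 + 2 + 3 + 3 = 28)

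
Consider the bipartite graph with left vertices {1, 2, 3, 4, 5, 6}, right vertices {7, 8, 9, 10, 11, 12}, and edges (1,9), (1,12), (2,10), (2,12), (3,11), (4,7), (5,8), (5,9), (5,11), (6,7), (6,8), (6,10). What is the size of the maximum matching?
6 (matching: (1,12), (2,10), (3,11), (4,7), (5,9), (6,8); upper bound min(|L|,|R|) = min(6,6) = 6)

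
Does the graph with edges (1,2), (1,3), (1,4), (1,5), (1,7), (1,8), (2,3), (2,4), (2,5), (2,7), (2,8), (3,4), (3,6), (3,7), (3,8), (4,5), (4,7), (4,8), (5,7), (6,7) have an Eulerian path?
Yes — and in fact it has an Eulerian circuit (the graph is connected and all 8 vertices have even degree)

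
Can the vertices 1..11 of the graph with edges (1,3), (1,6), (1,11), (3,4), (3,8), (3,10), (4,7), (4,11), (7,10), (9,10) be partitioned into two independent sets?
Yes. Partition: {1, 2, 4, 5, 8, 10}, {3, 6, 7, 9, 11}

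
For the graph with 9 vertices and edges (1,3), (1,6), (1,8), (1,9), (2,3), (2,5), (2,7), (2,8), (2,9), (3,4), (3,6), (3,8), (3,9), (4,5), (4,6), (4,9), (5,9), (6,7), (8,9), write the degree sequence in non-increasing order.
[6, 6, 5, 4, 4, 4, 4, 3, 2] (degrees: deg(1)=4, deg(2)=5, deg(3)=6, deg(4)=4, deg(5)=3, deg(6)=4, deg(7)=2, deg(8)=4, deg(9)=6)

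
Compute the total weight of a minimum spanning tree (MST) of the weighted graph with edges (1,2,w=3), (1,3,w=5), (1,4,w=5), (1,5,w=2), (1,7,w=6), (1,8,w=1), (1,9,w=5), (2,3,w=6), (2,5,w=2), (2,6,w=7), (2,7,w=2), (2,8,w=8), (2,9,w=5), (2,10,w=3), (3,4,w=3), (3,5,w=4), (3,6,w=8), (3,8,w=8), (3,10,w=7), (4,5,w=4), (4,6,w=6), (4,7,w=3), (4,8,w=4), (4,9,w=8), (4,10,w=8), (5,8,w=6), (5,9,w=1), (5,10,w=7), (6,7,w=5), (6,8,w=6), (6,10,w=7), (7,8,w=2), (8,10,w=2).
21 (MST edges: (1,5,w=2), (1,8,w=1), (2,5,w=2), (2,7,w=2), (3,4,w=3), (4,7,w=3), (5,9,w=1), (6,7,w=5), (8,10,w=2); sum of weights 2 + 1 + 2 + 2 + 3 + 3 + 1 + 5 + 2 = 21)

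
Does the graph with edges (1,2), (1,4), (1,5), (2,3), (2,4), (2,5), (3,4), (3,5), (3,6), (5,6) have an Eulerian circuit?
No (2 vertices have odd degree: {1, 4}; Eulerian circuit requires 0)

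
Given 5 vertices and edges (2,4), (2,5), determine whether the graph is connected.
No, it has 3 components: {1}, {2, 4, 5}, {3}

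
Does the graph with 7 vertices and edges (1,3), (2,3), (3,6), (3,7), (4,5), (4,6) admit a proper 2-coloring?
Yes. Partition: {1, 2, 5, 6, 7}, {3, 4}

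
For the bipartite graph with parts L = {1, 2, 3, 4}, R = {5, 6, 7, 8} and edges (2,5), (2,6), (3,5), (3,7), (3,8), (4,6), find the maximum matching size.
3 (matching: (2,5), (3,8), (4,6); upper bound min(|L|,|R|) = min(4,4) = 4)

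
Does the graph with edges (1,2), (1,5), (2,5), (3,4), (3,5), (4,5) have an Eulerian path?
Yes — and in fact it has an Eulerian circuit (the graph is connected and all 5 vertices have even degree)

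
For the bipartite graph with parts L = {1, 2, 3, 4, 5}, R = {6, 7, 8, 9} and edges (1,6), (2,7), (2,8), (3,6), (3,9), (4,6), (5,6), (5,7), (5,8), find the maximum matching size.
4 (matching: (1,6), (2,8), (3,9), (5,7); upper bound min(|L|,|R|) = min(5,4) = 4)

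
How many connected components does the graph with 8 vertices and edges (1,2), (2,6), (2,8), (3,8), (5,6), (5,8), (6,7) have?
2 (components: {1, 2, 3, 5, 6, 7, 8}, {4})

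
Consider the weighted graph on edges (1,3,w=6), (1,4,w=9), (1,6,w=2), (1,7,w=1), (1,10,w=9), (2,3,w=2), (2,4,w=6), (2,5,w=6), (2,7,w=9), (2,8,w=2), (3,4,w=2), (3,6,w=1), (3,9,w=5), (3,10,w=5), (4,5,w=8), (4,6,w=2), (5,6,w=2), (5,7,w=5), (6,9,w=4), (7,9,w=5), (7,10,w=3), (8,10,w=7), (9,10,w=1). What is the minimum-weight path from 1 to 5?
4 (path: 1 -> 6 -> 5; weights 2 + 2 = 4)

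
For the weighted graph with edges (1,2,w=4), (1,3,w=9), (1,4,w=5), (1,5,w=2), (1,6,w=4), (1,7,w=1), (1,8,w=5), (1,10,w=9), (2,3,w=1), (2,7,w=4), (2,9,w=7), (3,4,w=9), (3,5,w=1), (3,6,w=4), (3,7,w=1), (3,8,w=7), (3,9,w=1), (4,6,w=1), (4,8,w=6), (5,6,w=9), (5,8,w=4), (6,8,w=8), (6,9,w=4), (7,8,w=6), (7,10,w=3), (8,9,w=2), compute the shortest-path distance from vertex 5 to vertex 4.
6 (path: 5 -> 3 -> 6 -> 4; weights 1 + 4 + 1 = 6)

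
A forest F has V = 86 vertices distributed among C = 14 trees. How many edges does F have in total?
72 (Each of the 14 component trees on V_i vertices has V_i - 1 edges; summing gives V - C = 86 - 14 = 72)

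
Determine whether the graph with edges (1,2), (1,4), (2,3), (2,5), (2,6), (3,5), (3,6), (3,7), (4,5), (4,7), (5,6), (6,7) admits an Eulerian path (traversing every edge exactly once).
Yes (the graph is connected and exactly 2 vertices have odd degree: {4, 7}; any Eulerian path must start and end at those)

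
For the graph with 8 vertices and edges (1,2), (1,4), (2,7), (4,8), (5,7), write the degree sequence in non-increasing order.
[2, 2, 2, 2, 1, 1, 0, 0] (degrees: deg(1)=2, deg(2)=2, deg(3)=0, deg(4)=2, deg(5)=1, deg(6)=0, deg(7)=2, deg(8)=1)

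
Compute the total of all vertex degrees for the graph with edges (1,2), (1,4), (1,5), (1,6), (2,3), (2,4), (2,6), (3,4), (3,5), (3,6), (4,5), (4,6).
24 (handshake: sum of degrees = 2|E| = 2 x 12 = 24)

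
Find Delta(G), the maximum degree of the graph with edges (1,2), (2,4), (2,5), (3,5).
3 (attained at vertex 2)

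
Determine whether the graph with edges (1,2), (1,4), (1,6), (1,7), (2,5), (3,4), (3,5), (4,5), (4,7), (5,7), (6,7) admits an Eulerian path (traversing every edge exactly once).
Yes — and in fact it has an Eulerian circuit (the graph is connected and all 7 vertices have even degree)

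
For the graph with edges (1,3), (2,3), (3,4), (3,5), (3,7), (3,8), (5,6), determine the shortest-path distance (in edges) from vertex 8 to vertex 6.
3 (path: 8 -> 3 -> 5 -> 6, 3 edges)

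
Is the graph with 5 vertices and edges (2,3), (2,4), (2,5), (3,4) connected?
No, it has 2 components: {1}, {2, 3, 4, 5}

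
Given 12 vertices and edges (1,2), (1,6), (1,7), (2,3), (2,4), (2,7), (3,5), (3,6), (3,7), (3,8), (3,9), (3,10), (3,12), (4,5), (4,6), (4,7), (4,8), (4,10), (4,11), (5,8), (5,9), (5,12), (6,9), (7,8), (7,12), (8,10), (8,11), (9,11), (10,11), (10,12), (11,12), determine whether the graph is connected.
Yes (BFS from 1 visits [1, 2, 6, 7, 3, 4, 9, 8, 12, 5, 10, 11] — all 12 vertices reached)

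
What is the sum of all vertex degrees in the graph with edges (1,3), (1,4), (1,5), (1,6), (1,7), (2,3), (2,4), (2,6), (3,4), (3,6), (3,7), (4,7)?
24 (handshake: sum of degrees = 2|E| = 2 x 12 = 24)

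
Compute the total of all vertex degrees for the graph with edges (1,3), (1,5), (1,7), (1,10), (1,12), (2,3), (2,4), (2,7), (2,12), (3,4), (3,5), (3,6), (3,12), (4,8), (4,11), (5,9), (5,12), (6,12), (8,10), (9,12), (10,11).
42 (handshake: sum of degrees = 2|E| = 2 x 21 = 42)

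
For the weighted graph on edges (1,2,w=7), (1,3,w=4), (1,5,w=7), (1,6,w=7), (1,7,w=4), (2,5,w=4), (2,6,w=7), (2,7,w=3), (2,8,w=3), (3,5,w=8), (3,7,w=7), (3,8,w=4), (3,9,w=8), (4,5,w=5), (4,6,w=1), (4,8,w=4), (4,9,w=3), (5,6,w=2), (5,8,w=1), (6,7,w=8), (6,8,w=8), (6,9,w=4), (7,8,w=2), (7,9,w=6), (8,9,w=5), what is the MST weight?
20 (MST edges: (1,3,w=4), (1,7,w=4), (2,7,w=3), (4,6,w=1), (4,9,w=3), (5,6,w=2), (5,8,w=1), (7,8,w=2); sum of weights 4 + 4 + 3 + 1 + 3 + 2 + 1 + 2 = 20)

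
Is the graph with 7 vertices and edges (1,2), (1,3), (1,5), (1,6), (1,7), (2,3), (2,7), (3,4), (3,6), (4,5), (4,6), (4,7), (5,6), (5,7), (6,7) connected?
Yes (BFS from 1 visits [1, 2, 3, 5, 6, 7, 4] — all 7 vertices reached)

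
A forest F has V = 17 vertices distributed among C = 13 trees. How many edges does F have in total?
4 (Each of the 13 component trees on V_i vertices has V_i - 1 edges; summing gives V - C = 17 - 13 = 4)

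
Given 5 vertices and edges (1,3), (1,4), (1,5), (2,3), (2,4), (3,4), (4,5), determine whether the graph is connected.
Yes (BFS from 1 visits [1, 3, 4, 5, 2] — all 5 vertices reached)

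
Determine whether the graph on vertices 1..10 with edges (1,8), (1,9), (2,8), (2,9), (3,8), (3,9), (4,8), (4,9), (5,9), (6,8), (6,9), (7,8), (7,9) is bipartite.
Yes. Partition: {1, 2, 3, 4, 5, 6, 7, 10}, {8, 9}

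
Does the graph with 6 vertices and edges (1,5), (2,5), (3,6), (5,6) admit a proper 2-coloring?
Yes. Partition: {1, 2, 4, 6}, {3, 5}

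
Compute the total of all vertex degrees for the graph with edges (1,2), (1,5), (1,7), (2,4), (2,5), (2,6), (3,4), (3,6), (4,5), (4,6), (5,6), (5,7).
24 (handshake: sum of degrees = 2|E| = 2 x 12 = 24)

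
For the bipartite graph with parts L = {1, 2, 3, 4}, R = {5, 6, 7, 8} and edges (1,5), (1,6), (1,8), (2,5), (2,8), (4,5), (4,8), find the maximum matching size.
3 (matching: (1,6), (2,8), (4,5); upper bound min(|L|,|R|) = min(4,4) = 4)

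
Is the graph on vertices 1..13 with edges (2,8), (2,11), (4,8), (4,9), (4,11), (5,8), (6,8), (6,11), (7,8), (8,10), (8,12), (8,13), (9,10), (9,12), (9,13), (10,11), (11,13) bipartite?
Yes. Partition: {1, 2, 3, 4, 5, 6, 7, 10, 12, 13}, {8, 9, 11}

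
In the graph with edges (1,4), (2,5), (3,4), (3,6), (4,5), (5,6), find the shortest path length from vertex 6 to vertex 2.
2 (path: 6 -> 5 -> 2, 2 edges)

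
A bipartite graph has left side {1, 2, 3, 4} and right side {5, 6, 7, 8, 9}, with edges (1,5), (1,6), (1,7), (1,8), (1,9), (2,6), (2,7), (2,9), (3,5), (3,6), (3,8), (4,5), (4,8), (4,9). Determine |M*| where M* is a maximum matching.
4 (matching: (1,9), (2,7), (3,6), (4,8); upper bound min(|L|,|R|) = min(4,5) = 4)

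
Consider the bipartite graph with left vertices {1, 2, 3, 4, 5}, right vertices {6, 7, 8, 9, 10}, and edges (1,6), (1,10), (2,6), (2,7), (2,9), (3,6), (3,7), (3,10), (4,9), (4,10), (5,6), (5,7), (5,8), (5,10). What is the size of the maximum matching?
5 (matching: (1,10), (2,6), (3,7), (4,9), (5,8); upper bound min(|L|,|R|) = min(5,5) = 5)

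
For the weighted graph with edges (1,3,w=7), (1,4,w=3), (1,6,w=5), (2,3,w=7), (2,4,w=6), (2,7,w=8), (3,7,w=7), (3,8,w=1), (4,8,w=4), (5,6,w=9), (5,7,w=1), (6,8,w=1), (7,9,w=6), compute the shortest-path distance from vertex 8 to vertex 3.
1 (path: 8 -> 3; weights 1 = 1)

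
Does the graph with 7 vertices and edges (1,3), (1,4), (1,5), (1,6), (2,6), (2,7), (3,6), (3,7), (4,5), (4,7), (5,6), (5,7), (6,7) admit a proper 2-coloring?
No (odd cycle of length 3: 6 -> 1 -> 3 -> 6)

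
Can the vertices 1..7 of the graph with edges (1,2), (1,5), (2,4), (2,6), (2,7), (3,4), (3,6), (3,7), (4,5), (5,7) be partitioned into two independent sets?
Yes. Partition: {1, 4, 6, 7}, {2, 3, 5}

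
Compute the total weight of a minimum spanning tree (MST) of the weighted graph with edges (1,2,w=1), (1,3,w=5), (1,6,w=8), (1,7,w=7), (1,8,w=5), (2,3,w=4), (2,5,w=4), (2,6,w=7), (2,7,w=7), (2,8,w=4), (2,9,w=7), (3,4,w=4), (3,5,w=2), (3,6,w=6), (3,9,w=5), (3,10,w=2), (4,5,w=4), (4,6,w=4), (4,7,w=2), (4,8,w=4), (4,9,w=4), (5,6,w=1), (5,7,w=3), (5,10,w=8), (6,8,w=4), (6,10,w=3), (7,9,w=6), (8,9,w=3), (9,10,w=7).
22 (MST edges: (1,2,w=1), (2,3,w=4), (2,8,w=4), (3,5,w=2), (3,10,w=2), (4,7,w=2), (5,6,w=1), (5,7,w=3), (8,9,w=3); sum of weights 1 + 4 + 4 + 2 + 2 + 2 + 1 + 3 + 3 = 22)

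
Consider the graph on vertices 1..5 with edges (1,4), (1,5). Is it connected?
No, it has 3 components: {1, 4, 5}, {2}, {3}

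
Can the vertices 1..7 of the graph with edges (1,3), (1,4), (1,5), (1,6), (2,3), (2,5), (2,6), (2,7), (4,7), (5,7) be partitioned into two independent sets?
No (odd cycle of length 5: 7 -> 4 -> 1 -> 6 -> 2 -> 7)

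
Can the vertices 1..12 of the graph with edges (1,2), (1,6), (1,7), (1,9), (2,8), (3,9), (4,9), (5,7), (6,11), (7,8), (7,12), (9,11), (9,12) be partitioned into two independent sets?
Yes. Partition: {1, 3, 4, 5, 8, 10, 11, 12}, {2, 6, 7, 9}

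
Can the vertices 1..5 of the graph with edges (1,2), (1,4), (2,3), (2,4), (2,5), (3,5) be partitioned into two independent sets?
No (odd cycle of length 3: 2 -> 1 -> 4 -> 2)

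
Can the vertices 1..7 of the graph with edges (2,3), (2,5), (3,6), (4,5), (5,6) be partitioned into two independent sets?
Yes. Partition: {1, 2, 4, 6, 7}, {3, 5}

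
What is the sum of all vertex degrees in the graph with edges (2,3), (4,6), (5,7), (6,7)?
8 (handshake: sum of degrees = 2|E| = 2 x 4 = 8)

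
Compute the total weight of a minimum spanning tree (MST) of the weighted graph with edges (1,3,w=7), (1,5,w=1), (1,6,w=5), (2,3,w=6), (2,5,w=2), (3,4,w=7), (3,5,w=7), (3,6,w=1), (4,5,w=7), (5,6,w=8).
16 (MST edges: (1,5,w=1), (1,6,w=5), (2,5,w=2), (3,4,w=7), (3,6,w=1); sum of weights 1 + 5 + 2 + 7 + 1 = 16)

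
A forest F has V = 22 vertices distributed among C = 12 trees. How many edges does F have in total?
10 (Each of the 12 component trees on V_i vertices has V_i - 1 edges; summing gives V - C = 22 - 12 = 10)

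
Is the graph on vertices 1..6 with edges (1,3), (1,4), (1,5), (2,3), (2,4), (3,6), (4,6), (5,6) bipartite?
Yes. Partition: {1, 2, 6}, {3, 4, 5}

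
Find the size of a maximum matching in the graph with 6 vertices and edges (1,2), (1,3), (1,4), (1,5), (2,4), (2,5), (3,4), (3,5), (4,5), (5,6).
3 (matching: (1,3), (2,4), (5,6); upper bound floor(n/2) = floor(6/2) = 3)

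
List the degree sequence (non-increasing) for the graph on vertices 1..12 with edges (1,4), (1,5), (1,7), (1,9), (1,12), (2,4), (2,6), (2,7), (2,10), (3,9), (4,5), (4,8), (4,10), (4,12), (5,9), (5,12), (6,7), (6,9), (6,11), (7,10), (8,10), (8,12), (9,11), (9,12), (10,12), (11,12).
[7, 6, 6, 5, 5, 4, 4, 4, 4, 3, 3, 1] (degrees: deg(1)=5, deg(2)=4, deg(3)=1, deg(4)=6, deg(5)=4, deg(6)=4, deg(7)=4, deg(8)=3, deg(9)=6, deg(10)=5, deg(11)=3, deg(12)=7)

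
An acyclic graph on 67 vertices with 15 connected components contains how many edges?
52 (Each of the 15 component trees on V_i vertices has V_i - 1 edges; summing gives V - C = 67 - 15 = 52)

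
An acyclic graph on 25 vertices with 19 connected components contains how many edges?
6 (Each of the 19 component trees on V_i vertices has V_i - 1 edges; summing gives V - C = 25 - 19 = 6)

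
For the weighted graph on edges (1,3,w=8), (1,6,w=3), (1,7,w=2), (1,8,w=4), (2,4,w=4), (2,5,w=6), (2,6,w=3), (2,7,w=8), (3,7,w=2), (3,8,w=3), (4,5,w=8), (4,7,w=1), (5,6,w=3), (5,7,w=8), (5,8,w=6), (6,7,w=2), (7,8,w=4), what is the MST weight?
16 (MST edges: (1,7,w=2), (2,6,w=3), (3,7,w=2), (3,8,w=3), (4,7,w=1), (5,6,w=3), (6,7,w=2); sum of weights 2 + 3 + 2 + 3 + 1 + 3 + 2 = 16)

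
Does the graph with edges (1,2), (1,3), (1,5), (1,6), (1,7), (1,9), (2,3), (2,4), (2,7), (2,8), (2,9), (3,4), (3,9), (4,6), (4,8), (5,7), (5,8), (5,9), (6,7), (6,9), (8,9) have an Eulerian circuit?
Yes (the graph is connected and all 9 vertices have even degree)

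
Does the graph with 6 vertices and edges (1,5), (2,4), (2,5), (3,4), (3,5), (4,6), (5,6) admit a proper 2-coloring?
Yes. Partition: {1, 2, 3, 6}, {4, 5}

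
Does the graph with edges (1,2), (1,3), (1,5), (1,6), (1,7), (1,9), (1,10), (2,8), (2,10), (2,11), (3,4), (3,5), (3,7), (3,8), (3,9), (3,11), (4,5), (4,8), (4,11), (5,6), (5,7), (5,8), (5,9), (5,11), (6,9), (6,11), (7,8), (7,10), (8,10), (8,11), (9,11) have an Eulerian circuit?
No (6 vertices have odd degree: {1, 3, 7, 8, 9, 11}; Eulerian circuit requires 0)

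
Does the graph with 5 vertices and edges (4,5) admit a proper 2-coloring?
Yes. Partition: {1, 2, 3, 4}, {5}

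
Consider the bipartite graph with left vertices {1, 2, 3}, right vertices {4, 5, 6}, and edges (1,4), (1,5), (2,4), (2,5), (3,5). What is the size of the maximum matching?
2 (matching: (1,5), (2,4); upper bound min(|L|,|R|) = min(3,3) = 3)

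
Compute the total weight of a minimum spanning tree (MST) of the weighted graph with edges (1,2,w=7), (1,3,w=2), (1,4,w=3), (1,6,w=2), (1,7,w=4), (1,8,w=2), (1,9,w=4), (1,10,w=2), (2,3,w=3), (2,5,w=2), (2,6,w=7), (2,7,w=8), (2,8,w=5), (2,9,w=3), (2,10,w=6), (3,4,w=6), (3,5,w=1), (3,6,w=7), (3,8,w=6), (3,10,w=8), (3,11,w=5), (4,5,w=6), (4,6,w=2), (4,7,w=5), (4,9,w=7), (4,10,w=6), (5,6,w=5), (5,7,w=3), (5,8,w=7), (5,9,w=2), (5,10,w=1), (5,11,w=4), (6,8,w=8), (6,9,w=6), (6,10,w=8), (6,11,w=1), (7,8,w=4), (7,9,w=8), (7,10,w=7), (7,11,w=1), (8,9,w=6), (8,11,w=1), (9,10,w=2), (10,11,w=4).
15 (MST edges: (1,3,w=2), (1,6,w=2), (2,5,w=2), (3,5,w=1), (4,6,w=2), (5,9,w=2), (5,10,w=1), (6,11,w=1), (7,11,w=1), (8,11,w=1); sum of weights 2 + 2 + 2 + 1 + 2 + 2 + 1 + 1 + 1 + 1 = 15)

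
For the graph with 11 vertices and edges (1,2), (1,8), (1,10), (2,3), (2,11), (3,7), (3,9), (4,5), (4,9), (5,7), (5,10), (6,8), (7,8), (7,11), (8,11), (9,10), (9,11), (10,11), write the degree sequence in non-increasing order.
[5, 4, 4, 4, 4, 3, 3, 3, 3, 2, 1] (degrees: deg(1)=3, deg(2)=3, deg(3)=3, deg(4)=2, deg(5)=3, deg(6)=1, deg(7)=4, deg(8)=4, deg(9)=4, deg(10)=4, deg(11)=5)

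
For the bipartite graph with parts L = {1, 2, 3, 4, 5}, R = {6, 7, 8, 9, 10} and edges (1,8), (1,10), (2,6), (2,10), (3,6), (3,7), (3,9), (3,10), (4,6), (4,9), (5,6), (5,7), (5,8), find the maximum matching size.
5 (matching: (1,8), (2,10), (3,9), (4,6), (5,7); upper bound min(|L|,|R|) = min(5,5) = 5)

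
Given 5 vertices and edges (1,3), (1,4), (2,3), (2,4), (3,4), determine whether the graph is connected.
No, it has 2 components: {1, 2, 3, 4}, {5}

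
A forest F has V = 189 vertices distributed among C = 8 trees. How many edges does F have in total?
181 (Each of the 8 component trees on V_i vertices has V_i - 1 edges; summing gives V - C = 189 - 8 = 181)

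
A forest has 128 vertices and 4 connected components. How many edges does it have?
124 (Each of the 4 component trees on V_i vertices has V_i - 1 edges; summing gives V - C = 128 - 4 = 124)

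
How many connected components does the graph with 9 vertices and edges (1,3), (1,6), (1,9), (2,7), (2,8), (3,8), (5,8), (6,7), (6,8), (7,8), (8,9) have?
2 (components: {1, 2, 3, 5, 6, 7, 8, 9}, {4})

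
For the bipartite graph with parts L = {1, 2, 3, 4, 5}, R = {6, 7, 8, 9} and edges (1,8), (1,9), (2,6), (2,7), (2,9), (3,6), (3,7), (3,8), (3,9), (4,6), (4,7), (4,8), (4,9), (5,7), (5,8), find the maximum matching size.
4 (matching: (1,9), (2,7), (3,8), (4,6); upper bound min(|L|,|R|) = min(5,4) = 4)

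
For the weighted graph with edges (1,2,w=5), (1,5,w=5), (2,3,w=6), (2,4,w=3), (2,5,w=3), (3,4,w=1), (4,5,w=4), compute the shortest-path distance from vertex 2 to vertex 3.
4 (path: 2 -> 4 -> 3; weights 3 + 1 = 4)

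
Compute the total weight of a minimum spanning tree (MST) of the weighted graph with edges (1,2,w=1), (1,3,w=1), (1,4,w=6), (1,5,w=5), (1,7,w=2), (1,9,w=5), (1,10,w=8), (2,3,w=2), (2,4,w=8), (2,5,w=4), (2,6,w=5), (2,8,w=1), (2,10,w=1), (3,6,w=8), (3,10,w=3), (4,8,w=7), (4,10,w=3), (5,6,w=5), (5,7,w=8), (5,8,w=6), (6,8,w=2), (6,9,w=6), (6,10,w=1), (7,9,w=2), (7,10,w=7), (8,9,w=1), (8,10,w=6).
15 (MST edges: (1,2,w=1), (1,3,w=1), (1,7,w=2), (2,5,w=4), (2,8,w=1), (2,10,w=1), (4,10,w=3), (6,10,w=1), (8,9,w=1); sum of weights 1 + 1 + 2 + 4 + 1 + 1 + 3 + 1 + 1 = 15)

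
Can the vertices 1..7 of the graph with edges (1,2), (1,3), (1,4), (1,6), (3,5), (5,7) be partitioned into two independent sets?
Yes. Partition: {1, 5}, {2, 3, 4, 6, 7}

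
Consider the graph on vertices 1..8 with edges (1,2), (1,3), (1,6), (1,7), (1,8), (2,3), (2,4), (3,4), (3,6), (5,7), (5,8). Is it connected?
Yes (BFS from 1 visits [1, 2, 3, 6, 7, 8, 4, 5] — all 8 vertices reached)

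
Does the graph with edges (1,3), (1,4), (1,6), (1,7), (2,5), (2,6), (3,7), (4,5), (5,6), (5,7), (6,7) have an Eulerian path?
Yes — and in fact it has an Eulerian circuit (the graph is connected and all 7 vertices have even degree)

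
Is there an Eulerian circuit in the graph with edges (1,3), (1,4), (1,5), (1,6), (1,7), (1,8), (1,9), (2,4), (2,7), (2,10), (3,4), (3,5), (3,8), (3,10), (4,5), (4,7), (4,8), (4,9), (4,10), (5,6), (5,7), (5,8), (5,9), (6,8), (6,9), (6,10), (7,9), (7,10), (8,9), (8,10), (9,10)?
No (8 vertices have odd degree: {1, 2, 3, 5, 6, 8, 9, 10}; Eulerian circuit requires 0)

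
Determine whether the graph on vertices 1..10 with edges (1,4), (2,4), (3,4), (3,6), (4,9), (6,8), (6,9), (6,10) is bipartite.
Yes. Partition: {1, 2, 3, 5, 7, 8, 9, 10}, {4, 6}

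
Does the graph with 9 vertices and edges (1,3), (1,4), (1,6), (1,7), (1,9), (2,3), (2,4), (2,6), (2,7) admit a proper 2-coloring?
Yes. Partition: {1, 2, 5, 8}, {3, 4, 6, 7, 9}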